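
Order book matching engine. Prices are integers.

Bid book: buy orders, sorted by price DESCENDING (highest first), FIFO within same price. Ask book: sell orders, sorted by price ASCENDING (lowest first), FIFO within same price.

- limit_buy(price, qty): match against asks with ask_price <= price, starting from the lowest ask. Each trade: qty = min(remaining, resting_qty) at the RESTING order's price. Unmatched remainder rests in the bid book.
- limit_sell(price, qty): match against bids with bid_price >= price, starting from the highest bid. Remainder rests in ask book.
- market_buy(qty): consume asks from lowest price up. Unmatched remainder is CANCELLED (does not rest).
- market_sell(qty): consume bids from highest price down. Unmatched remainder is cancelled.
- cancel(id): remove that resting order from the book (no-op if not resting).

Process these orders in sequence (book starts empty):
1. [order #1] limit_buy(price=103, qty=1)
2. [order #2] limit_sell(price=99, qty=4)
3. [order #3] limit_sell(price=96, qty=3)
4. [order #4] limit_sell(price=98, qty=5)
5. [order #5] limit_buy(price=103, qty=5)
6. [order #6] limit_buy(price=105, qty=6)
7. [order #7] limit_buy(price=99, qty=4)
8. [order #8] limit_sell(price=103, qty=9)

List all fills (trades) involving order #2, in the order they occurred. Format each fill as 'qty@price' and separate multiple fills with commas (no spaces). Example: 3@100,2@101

After op 1 [order #1] limit_buy(price=103, qty=1): fills=none; bids=[#1:1@103] asks=[-]
After op 2 [order #2] limit_sell(price=99, qty=4): fills=#1x#2:1@103; bids=[-] asks=[#2:3@99]
After op 3 [order #3] limit_sell(price=96, qty=3): fills=none; bids=[-] asks=[#3:3@96 #2:3@99]
After op 4 [order #4] limit_sell(price=98, qty=5): fills=none; bids=[-] asks=[#3:3@96 #4:5@98 #2:3@99]
After op 5 [order #5] limit_buy(price=103, qty=5): fills=#5x#3:3@96 #5x#4:2@98; bids=[-] asks=[#4:3@98 #2:3@99]
After op 6 [order #6] limit_buy(price=105, qty=6): fills=#6x#4:3@98 #6x#2:3@99; bids=[-] asks=[-]
After op 7 [order #7] limit_buy(price=99, qty=4): fills=none; bids=[#7:4@99] asks=[-]
After op 8 [order #8] limit_sell(price=103, qty=9): fills=none; bids=[#7:4@99] asks=[#8:9@103]

Answer: 1@103,3@99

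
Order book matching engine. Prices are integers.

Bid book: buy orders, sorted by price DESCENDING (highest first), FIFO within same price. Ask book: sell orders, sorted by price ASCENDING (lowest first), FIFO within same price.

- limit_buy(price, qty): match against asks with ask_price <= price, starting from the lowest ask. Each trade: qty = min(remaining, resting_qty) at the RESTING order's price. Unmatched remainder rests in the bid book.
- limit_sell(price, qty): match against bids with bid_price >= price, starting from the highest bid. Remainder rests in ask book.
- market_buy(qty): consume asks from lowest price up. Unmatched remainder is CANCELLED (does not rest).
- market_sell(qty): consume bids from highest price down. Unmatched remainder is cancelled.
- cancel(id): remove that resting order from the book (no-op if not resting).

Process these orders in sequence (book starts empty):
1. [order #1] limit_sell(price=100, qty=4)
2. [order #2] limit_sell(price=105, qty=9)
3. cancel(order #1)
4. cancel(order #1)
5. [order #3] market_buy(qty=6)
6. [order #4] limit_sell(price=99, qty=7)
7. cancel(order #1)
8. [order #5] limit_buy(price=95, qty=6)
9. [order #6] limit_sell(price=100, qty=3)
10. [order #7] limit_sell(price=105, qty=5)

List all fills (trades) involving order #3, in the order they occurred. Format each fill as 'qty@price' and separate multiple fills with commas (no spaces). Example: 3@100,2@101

Answer: 6@105

Derivation:
After op 1 [order #1] limit_sell(price=100, qty=4): fills=none; bids=[-] asks=[#1:4@100]
After op 2 [order #2] limit_sell(price=105, qty=9): fills=none; bids=[-] asks=[#1:4@100 #2:9@105]
After op 3 cancel(order #1): fills=none; bids=[-] asks=[#2:9@105]
After op 4 cancel(order #1): fills=none; bids=[-] asks=[#2:9@105]
After op 5 [order #3] market_buy(qty=6): fills=#3x#2:6@105; bids=[-] asks=[#2:3@105]
After op 6 [order #4] limit_sell(price=99, qty=7): fills=none; bids=[-] asks=[#4:7@99 #2:3@105]
After op 7 cancel(order #1): fills=none; bids=[-] asks=[#4:7@99 #2:3@105]
After op 8 [order #5] limit_buy(price=95, qty=6): fills=none; bids=[#5:6@95] asks=[#4:7@99 #2:3@105]
After op 9 [order #6] limit_sell(price=100, qty=3): fills=none; bids=[#5:6@95] asks=[#4:7@99 #6:3@100 #2:3@105]
After op 10 [order #7] limit_sell(price=105, qty=5): fills=none; bids=[#5:6@95] asks=[#4:7@99 #6:3@100 #2:3@105 #7:5@105]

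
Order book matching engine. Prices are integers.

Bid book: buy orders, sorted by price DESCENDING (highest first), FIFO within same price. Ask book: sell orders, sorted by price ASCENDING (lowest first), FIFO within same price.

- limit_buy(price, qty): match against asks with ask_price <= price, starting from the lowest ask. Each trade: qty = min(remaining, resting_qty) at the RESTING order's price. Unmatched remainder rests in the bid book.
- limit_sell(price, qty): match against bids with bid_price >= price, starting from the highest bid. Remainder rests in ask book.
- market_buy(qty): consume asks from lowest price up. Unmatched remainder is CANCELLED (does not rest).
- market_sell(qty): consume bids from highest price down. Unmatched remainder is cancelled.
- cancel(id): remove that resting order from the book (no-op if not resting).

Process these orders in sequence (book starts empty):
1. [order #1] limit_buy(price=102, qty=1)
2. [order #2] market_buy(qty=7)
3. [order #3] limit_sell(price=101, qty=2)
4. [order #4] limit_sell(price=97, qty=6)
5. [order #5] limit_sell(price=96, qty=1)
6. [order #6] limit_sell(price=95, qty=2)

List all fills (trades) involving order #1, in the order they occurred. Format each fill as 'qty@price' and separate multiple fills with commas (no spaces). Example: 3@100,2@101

After op 1 [order #1] limit_buy(price=102, qty=1): fills=none; bids=[#1:1@102] asks=[-]
After op 2 [order #2] market_buy(qty=7): fills=none; bids=[#1:1@102] asks=[-]
After op 3 [order #3] limit_sell(price=101, qty=2): fills=#1x#3:1@102; bids=[-] asks=[#3:1@101]
After op 4 [order #4] limit_sell(price=97, qty=6): fills=none; bids=[-] asks=[#4:6@97 #3:1@101]
After op 5 [order #5] limit_sell(price=96, qty=1): fills=none; bids=[-] asks=[#5:1@96 #4:6@97 #3:1@101]
After op 6 [order #6] limit_sell(price=95, qty=2): fills=none; bids=[-] asks=[#6:2@95 #5:1@96 #4:6@97 #3:1@101]

Answer: 1@102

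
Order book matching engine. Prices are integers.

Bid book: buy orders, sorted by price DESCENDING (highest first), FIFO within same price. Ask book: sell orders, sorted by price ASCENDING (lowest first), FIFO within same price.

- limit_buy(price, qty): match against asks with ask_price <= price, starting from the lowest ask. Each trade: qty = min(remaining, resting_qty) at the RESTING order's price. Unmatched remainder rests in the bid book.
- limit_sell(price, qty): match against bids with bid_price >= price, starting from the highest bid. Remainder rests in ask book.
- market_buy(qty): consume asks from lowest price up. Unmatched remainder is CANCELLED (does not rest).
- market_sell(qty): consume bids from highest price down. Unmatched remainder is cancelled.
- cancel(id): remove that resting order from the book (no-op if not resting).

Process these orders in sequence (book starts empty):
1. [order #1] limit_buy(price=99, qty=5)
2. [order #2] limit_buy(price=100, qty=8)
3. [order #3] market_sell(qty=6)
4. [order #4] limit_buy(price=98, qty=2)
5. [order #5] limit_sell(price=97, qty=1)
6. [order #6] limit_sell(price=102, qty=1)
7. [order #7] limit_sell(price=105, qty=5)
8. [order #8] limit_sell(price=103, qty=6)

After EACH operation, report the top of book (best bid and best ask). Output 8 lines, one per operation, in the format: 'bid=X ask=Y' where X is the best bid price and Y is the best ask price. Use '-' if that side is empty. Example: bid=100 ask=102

Answer: bid=99 ask=-
bid=100 ask=-
bid=100 ask=-
bid=100 ask=-
bid=100 ask=-
bid=100 ask=102
bid=100 ask=102
bid=100 ask=102

Derivation:
After op 1 [order #1] limit_buy(price=99, qty=5): fills=none; bids=[#1:5@99] asks=[-]
After op 2 [order #2] limit_buy(price=100, qty=8): fills=none; bids=[#2:8@100 #1:5@99] asks=[-]
After op 3 [order #3] market_sell(qty=6): fills=#2x#3:6@100; bids=[#2:2@100 #1:5@99] asks=[-]
After op 4 [order #4] limit_buy(price=98, qty=2): fills=none; bids=[#2:2@100 #1:5@99 #4:2@98] asks=[-]
After op 5 [order #5] limit_sell(price=97, qty=1): fills=#2x#5:1@100; bids=[#2:1@100 #1:5@99 #4:2@98] asks=[-]
After op 6 [order #6] limit_sell(price=102, qty=1): fills=none; bids=[#2:1@100 #1:5@99 #4:2@98] asks=[#6:1@102]
After op 7 [order #7] limit_sell(price=105, qty=5): fills=none; bids=[#2:1@100 #1:5@99 #4:2@98] asks=[#6:1@102 #7:5@105]
After op 8 [order #8] limit_sell(price=103, qty=6): fills=none; bids=[#2:1@100 #1:5@99 #4:2@98] asks=[#6:1@102 #8:6@103 #7:5@105]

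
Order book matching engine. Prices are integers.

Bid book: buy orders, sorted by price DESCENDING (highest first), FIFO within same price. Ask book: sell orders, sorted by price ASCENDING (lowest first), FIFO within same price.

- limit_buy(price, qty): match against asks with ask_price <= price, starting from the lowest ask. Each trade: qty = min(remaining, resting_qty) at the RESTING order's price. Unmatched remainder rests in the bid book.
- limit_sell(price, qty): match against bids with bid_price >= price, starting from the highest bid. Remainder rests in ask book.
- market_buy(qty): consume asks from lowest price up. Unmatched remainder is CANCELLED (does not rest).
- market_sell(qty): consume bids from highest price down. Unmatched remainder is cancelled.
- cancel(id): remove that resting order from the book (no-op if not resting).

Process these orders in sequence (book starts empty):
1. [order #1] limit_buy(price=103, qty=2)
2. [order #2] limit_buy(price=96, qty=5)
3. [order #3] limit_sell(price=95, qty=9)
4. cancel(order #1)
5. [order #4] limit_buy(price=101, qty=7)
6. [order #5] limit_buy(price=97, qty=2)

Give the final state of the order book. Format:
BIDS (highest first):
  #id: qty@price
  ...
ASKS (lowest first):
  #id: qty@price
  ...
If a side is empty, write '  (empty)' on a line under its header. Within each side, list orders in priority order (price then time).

Answer: BIDS (highest first):
  #4: 5@101
  #5: 2@97
ASKS (lowest first):
  (empty)

Derivation:
After op 1 [order #1] limit_buy(price=103, qty=2): fills=none; bids=[#1:2@103] asks=[-]
After op 2 [order #2] limit_buy(price=96, qty=5): fills=none; bids=[#1:2@103 #2:5@96] asks=[-]
After op 3 [order #3] limit_sell(price=95, qty=9): fills=#1x#3:2@103 #2x#3:5@96; bids=[-] asks=[#3:2@95]
After op 4 cancel(order #1): fills=none; bids=[-] asks=[#3:2@95]
After op 5 [order #4] limit_buy(price=101, qty=7): fills=#4x#3:2@95; bids=[#4:5@101] asks=[-]
After op 6 [order #5] limit_buy(price=97, qty=2): fills=none; bids=[#4:5@101 #5:2@97] asks=[-]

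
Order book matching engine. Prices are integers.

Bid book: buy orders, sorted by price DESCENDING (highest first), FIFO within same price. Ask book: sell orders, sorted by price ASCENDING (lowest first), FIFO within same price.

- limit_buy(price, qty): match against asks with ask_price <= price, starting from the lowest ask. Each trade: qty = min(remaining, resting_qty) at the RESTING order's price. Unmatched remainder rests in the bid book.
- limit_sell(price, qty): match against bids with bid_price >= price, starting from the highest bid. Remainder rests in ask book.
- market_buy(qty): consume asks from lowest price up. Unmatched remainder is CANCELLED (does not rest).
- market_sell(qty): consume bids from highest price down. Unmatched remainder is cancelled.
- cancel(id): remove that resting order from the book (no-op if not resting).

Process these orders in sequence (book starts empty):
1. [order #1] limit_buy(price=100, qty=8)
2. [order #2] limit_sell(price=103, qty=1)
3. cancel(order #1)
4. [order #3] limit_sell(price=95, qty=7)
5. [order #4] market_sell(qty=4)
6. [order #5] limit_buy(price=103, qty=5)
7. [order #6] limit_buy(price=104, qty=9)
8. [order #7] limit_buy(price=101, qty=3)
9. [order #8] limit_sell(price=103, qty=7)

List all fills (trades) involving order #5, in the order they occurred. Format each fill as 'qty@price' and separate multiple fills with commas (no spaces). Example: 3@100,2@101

After op 1 [order #1] limit_buy(price=100, qty=8): fills=none; bids=[#1:8@100] asks=[-]
After op 2 [order #2] limit_sell(price=103, qty=1): fills=none; bids=[#1:8@100] asks=[#2:1@103]
After op 3 cancel(order #1): fills=none; bids=[-] asks=[#2:1@103]
After op 4 [order #3] limit_sell(price=95, qty=7): fills=none; bids=[-] asks=[#3:7@95 #2:1@103]
After op 5 [order #4] market_sell(qty=4): fills=none; bids=[-] asks=[#3:7@95 #2:1@103]
After op 6 [order #5] limit_buy(price=103, qty=5): fills=#5x#3:5@95; bids=[-] asks=[#3:2@95 #2:1@103]
After op 7 [order #6] limit_buy(price=104, qty=9): fills=#6x#3:2@95 #6x#2:1@103; bids=[#6:6@104] asks=[-]
After op 8 [order #7] limit_buy(price=101, qty=3): fills=none; bids=[#6:6@104 #7:3@101] asks=[-]
After op 9 [order #8] limit_sell(price=103, qty=7): fills=#6x#8:6@104; bids=[#7:3@101] asks=[#8:1@103]

Answer: 5@95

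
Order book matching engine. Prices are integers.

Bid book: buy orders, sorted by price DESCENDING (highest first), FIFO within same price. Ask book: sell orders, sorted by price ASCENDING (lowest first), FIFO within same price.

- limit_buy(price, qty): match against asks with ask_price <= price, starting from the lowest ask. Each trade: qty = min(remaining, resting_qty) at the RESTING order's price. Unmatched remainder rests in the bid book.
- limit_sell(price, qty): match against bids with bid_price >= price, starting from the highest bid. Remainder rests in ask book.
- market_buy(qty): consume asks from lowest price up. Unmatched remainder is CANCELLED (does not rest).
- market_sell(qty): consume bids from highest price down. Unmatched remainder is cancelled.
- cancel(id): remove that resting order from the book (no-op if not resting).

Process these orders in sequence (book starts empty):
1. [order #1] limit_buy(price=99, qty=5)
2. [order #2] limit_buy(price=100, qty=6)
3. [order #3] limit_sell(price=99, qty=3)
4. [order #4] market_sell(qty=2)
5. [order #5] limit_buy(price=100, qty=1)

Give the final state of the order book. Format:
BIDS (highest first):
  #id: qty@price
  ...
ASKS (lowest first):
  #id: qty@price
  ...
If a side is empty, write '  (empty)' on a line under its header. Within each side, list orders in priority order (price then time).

After op 1 [order #1] limit_buy(price=99, qty=5): fills=none; bids=[#1:5@99] asks=[-]
After op 2 [order #2] limit_buy(price=100, qty=6): fills=none; bids=[#2:6@100 #1:5@99] asks=[-]
After op 3 [order #3] limit_sell(price=99, qty=3): fills=#2x#3:3@100; bids=[#2:3@100 #1:5@99] asks=[-]
After op 4 [order #4] market_sell(qty=2): fills=#2x#4:2@100; bids=[#2:1@100 #1:5@99] asks=[-]
After op 5 [order #5] limit_buy(price=100, qty=1): fills=none; bids=[#2:1@100 #5:1@100 #1:5@99] asks=[-]

Answer: BIDS (highest first):
  #2: 1@100
  #5: 1@100
  #1: 5@99
ASKS (lowest first):
  (empty)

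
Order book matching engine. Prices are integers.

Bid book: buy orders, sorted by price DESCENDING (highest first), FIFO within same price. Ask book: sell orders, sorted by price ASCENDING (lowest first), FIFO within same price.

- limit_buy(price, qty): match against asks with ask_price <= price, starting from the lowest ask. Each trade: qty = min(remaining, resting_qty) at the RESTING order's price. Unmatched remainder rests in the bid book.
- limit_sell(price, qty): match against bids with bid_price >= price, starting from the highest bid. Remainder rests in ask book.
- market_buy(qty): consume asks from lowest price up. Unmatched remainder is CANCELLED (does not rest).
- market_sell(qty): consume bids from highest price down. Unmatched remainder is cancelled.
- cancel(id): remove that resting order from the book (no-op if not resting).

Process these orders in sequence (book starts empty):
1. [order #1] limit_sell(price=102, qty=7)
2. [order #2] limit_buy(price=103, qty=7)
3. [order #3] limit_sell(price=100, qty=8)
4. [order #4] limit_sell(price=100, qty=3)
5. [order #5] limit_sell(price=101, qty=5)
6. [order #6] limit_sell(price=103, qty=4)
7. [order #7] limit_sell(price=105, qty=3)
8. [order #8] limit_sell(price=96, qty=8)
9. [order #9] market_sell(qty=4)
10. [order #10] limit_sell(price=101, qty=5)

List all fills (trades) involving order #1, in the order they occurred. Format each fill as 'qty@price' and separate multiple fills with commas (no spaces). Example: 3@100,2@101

After op 1 [order #1] limit_sell(price=102, qty=7): fills=none; bids=[-] asks=[#1:7@102]
After op 2 [order #2] limit_buy(price=103, qty=7): fills=#2x#1:7@102; bids=[-] asks=[-]
After op 3 [order #3] limit_sell(price=100, qty=8): fills=none; bids=[-] asks=[#3:8@100]
After op 4 [order #4] limit_sell(price=100, qty=3): fills=none; bids=[-] asks=[#3:8@100 #4:3@100]
After op 5 [order #5] limit_sell(price=101, qty=5): fills=none; bids=[-] asks=[#3:8@100 #4:3@100 #5:5@101]
After op 6 [order #6] limit_sell(price=103, qty=4): fills=none; bids=[-] asks=[#3:8@100 #4:3@100 #5:5@101 #6:4@103]
After op 7 [order #7] limit_sell(price=105, qty=3): fills=none; bids=[-] asks=[#3:8@100 #4:3@100 #5:5@101 #6:4@103 #7:3@105]
After op 8 [order #8] limit_sell(price=96, qty=8): fills=none; bids=[-] asks=[#8:8@96 #3:8@100 #4:3@100 #5:5@101 #6:4@103 #7:3@105]
After op 9 [order #9] market_sell(qty=4): fills=none; bids=[-] asks=[#8:8@96 #3:8@100 #4:3@100 #5:5@101 #6:4@103 #7:3@105]
After op 10 [order #10] limit_sell(price=101, qty=5): fills=none; bids=[-] asks=[#8:8@96 #3:8@100 #4:3@100 #5:5@101 #10:5@101 #6:4@103 #7:3@105]

Answer: 7@102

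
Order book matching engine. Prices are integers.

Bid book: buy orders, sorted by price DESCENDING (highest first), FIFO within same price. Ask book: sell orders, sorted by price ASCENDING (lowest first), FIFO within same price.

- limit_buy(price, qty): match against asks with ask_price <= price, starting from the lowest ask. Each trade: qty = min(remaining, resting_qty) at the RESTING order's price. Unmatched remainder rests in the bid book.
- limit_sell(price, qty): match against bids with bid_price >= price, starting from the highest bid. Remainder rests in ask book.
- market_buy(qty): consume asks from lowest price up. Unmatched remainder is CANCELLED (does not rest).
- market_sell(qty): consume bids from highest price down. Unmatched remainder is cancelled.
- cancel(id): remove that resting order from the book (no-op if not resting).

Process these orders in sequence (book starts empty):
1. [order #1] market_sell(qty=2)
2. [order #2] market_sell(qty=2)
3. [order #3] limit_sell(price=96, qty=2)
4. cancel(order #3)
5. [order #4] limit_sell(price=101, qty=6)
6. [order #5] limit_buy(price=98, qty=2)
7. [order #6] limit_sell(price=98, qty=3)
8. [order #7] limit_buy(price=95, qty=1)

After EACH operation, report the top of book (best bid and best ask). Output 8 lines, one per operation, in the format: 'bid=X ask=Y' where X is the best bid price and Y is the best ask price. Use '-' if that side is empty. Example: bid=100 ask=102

Answer: bid=- ask=-
bid=- ask=-
bid=- ask=96
bid=- ask=-
bid=- ask=101
bid=98 ask=101
bid=- ask=98
bid=95 ask=98

Derivation:
After op 1 [order #1] market_sell(qty=2): fills=none; bids=[-] asks=[-]
After op 2 [order #2] market_sell(qty=2): fills=none; bids=[-] asks=[-]
After op 3 [order #3] limit_sell(price=96, qty=2): fills=none; bids=[-] asks=[#3:2@96]
After op 4 cancel(order #3): fills=none; bids=[-] asks=[-]
After op 5 [order #4] limit_sell(price=101, qty=6): fills=none; bids=[-] asks=[#4:6@101]
After op 6 [order #5] limit_buy(price=98, qty=2): fills=none; bids=[#5:2@98] asks=[#4:6@101]
After op 7 [order #6] limit_sell(price=98, qty=3): fills=#5x#6:2@98; bids=[-] asks=[#6:1@98 #4:6@101]
After op 8 [order #7] limit_buy(price=95, qty=1): fills=none; bids=[#7:1@95] asks=[#6:1@98 #4:6@101]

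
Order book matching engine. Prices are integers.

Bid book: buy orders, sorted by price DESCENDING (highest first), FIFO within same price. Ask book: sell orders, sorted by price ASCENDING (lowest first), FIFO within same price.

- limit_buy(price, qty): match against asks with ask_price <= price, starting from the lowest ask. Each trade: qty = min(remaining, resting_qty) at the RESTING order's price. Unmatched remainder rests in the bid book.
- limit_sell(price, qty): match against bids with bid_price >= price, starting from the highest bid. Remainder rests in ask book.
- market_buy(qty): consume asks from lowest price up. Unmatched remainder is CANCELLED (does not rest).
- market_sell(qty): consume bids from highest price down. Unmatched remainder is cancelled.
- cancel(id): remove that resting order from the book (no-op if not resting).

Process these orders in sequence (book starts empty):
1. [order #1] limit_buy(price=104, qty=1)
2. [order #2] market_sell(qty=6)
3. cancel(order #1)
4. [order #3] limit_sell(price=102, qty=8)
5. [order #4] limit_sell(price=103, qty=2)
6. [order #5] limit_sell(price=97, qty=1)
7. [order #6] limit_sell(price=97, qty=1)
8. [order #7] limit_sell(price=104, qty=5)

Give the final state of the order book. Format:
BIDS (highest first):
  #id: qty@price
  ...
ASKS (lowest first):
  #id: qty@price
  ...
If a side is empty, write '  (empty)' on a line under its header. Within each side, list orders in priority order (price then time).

After op 1 [order #1] limit_buy(price=104, qty=1): fills=none; bids=[#1:1@104] asks=[-]
After op 2 [order #2] market_sell(qty=6): fills=#1x#2:1@104; bids=[-] asks=[-]
After op 3 cancel(order #1): fills=none; bids=[-] asks=[-]
After op 4 [order #3] limit_sell(price=102, qty=8): fills=none; bids=[-] asks=[#3:8@102]
After op 5 [order #4] limit_sell(price=103, qty=2): fills=none; bids=[-] asks=[#3:8@102 #4:2@103]
After op 6 [order #5] limit_sell(price=97, qty=1): fills=none; bids=[-] asks=[#5:1@97 #3:8@102 #4:2@103]
After op 7 [order #6] limit_sell(price=97, qty=1): fills=none; bids=[-] asks=[#5:1@97 #6:1@97 #3:8@102 #4:2@103]
After op 8 [order #7] limit_sell(price=104, qty=5): fills=none; bids=[-] asks=[#5:1@97 #6:1@97 #3:8@102 #4:2@103 #7:5@104]

Answer: BIDS (highest first):
  (empty)
ASKS (lowest first):
  #5: 1@97
  #6: 1@97
  #3: 8@102
  #4: 2@103
  #7: 5@104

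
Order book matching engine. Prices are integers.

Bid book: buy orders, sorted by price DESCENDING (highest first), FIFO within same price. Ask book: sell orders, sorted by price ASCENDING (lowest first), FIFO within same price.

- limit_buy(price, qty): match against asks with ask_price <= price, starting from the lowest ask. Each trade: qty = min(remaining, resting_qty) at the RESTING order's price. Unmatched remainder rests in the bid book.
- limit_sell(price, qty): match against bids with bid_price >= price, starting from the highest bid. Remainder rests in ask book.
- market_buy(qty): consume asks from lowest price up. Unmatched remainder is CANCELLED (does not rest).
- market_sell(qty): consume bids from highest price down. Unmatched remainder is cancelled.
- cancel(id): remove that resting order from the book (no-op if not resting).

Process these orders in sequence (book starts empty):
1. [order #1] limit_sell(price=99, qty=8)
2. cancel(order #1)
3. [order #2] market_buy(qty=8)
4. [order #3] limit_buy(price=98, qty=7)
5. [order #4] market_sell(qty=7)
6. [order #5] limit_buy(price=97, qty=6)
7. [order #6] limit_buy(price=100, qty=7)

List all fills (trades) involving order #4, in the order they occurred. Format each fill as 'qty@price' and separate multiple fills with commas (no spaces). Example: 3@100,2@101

After op 1 [order #1] limit_sell(price=99, qty=8): fills=none; bids=[-] asks=[#1:8@99]
After op 2 cancel(order #1): fills=none; bids=[-] asks=[-]
After op 3 [order #2] market_buy(qty=8): fills=none; bids=[-] asks=[-]
After op 4 [order #3] limit_buy(price=98, qty=7): fills=none; bids=[#3:7@98] asks=[-]
After op 5 [order #4] market_sell(qty=7): fills=#3x#4:7@98; bids=[-] asks=[-]
After op 6 [order #5] limit_buy(price=97, qty=6): fills=none; bids=[#5:6@97] asks=[-]
After op 7 [order #6] limit_buy(price=100, qty=7): fills=none; bids=[#6:7@100 #5:6@97] asks=[-]

Answer: 7@98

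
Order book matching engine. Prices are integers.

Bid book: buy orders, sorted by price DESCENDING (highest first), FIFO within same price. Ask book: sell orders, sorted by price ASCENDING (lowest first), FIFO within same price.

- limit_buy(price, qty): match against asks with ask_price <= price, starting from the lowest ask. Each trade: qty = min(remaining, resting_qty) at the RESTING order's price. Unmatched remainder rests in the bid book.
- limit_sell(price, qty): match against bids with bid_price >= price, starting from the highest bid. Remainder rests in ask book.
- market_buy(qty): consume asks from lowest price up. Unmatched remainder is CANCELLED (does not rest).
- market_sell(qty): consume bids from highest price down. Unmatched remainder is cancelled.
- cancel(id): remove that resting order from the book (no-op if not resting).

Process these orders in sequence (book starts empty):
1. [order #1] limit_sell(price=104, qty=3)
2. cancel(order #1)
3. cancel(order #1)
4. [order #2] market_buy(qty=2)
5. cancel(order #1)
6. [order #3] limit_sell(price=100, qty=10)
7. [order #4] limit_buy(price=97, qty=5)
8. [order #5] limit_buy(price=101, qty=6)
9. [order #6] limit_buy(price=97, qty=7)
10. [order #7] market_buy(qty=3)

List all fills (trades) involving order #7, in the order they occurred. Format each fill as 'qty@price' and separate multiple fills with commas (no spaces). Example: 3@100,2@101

After op 1 [order #1] limit_sell(price=104, qty=3): fills=none; bids=[-] asks=[#1:3@104]
After op 2 cancel(order #1): fills=none; bids=[-] asks=[-]
After op 3 cancel(order #1): fills=none; bids=[-] asks=[-]
After op 4 [order #2] market_buy(qty=2): fills=none; bids=[-] asks=[-]
After op 5 cancel(order #1): fills=none; bids=[-] asks=[-]
After op 6 [order #3] limit_sell(price=100, qty=10): fills=none; bids=[-] asks=[#3:10@100]
After op 7 [order #4] limit_buy(price=97, qty=5): fills=none; bids=[#4:5@97] asks=[#3:10@100]
After op 8 [order #5] limit_buy(price=101, qty=6): fills=#5x#3:6@100; bids=[#4:5@97] asks=[#3:4@100]
After op 9 [order #6] limit_buy(price=97, qty=7): fills=none; bids=[#4:5@97 #6:7@97] asks=[#3:4@100]
After op 10 [order #7] market_buy(qty=3): fills=#7x#3:3@100; bids=[#4:5@97 #6:7@97] asks=[#3:1@100]

Answer: 3@100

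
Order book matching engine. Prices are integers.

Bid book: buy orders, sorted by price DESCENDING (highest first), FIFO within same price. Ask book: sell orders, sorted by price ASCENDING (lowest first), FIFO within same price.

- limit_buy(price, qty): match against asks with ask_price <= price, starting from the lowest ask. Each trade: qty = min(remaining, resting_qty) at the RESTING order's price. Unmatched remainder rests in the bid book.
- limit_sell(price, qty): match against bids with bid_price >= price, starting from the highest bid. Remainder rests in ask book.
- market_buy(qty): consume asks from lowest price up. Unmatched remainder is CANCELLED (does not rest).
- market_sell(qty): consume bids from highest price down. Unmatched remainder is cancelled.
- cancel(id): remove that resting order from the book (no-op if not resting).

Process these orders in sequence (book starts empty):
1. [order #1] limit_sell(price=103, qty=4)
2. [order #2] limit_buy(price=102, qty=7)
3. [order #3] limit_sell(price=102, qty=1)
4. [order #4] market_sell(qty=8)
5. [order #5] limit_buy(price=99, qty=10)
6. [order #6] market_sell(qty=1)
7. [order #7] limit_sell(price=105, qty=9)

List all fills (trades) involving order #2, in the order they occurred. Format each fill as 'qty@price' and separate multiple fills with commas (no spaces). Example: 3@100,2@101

Answer: 1@102,6@102

Derivation:
After op 1 [order #1] limit_sell(price=103, qty=4): fills=none; bids=[-] asks=[#1:4@103]
After op 2 [order #2] limit_buy(price=102, qty=7): fills=none; bids=[#2:7@102] asks=[#1:4@103]
After op 3 [order #3] limit_sell(price=102, qty=1): fills=#2x#3:1@102; bids=[#2:6@102] asks=[#1:4@103]
After op 4 [order #4] market_sell(qty=8): fills=#2x#4:6@102; bids=[-] asks=[#1:4@103]
After op 5 [order #5] limit_buy(price=99, qty=10): fills=none; bids=[#5:10@99] asks=[#1:4@103]
After op 6 [order #6] market_sell(qty=1): fills=#5x#6:1@99; bids=[#5:9@99] asks=[#1:4@103]
After op 7 [order #7] limit_sell(price=105, qty=9): fills=none; bids=[#5:9@99] asks=[#1:4@103 #7:9@105]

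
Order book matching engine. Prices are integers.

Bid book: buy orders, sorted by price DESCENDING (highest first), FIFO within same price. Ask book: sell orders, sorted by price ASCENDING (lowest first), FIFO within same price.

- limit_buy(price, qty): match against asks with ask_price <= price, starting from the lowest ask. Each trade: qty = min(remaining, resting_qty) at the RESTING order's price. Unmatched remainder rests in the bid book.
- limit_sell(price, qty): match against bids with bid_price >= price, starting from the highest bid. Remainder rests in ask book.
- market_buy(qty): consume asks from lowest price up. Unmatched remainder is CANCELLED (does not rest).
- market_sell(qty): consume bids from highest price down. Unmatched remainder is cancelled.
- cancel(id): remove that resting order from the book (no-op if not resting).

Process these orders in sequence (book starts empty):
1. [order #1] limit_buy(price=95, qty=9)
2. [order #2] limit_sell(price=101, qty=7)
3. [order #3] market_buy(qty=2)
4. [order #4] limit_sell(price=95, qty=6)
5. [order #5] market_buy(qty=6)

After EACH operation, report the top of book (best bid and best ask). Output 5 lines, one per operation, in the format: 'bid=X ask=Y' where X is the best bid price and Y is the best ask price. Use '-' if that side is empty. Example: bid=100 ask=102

Answer: bid=95 ask=-
bid=95 ask=101
bid=95 ask=101
bid=95 ask=101
bid=95 ask=-

Derivation:
After op 1 [order #1] limit_buy(price=95, qty=9): fills=none; bids=[#1:9@95] asks=[-]
After op 2 [order #2] limit_sell(price=101, qty=7): fills=none; bids=[#1:9@95] asks=[#2:7@101]
After op 3 [order #3] market_buy(qty=2): fills=#3x#2:2@101; bids=[#1:9@95] asks=[#2:5@101]
After op 4 [order #4] limit_sell(price=95, qty=6): fills=#1x#4:6@95; bids=[#1:3@95] asks=[#2:5@101]
After op 5 [order #5] market_buy(qty=6): fills=#5x#2:5@101; bids=[#1:3@95] asks=[-]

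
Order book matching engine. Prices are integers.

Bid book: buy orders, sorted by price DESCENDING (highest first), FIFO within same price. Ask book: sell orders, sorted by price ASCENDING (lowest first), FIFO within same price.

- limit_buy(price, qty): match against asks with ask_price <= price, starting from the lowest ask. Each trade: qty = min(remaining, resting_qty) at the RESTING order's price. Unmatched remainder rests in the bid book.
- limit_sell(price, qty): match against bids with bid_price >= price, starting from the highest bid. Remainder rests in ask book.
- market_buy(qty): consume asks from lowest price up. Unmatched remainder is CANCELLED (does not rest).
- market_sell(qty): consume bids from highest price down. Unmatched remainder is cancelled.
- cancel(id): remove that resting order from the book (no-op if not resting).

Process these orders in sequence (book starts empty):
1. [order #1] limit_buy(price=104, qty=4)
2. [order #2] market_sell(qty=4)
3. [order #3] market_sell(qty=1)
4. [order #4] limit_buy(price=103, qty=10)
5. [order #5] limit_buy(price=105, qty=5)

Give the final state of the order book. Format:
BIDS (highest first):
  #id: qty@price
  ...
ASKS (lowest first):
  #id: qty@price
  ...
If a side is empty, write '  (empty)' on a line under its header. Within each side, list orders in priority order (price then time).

After op 1 [order #1] limit_buy(price=104, qty=4): fills=none; bids=[#1:4@104] asks=[-]
After op 2 [order #2] market_sell(qty=4): fills=#1x#2:4@104; bids=[-] asks=[-]
After op 3 [order #3] market_sell(qty=1): fills=none; bids=[-] asks=[-]
After op 4 [order #4] limit_buy(price=103, qty=10): fills=none; bids=[#4:10@103] asks=[-]
After op 5 [order #5] limit_buy(price=105, qty=5): fills=none; bids=[#5:5@105 #4:10@103] asks=[-]

Answer: BIDS (highest first):
  #5: 5@105
  #4: 10@103
ASKS (lowest first):
  (empty)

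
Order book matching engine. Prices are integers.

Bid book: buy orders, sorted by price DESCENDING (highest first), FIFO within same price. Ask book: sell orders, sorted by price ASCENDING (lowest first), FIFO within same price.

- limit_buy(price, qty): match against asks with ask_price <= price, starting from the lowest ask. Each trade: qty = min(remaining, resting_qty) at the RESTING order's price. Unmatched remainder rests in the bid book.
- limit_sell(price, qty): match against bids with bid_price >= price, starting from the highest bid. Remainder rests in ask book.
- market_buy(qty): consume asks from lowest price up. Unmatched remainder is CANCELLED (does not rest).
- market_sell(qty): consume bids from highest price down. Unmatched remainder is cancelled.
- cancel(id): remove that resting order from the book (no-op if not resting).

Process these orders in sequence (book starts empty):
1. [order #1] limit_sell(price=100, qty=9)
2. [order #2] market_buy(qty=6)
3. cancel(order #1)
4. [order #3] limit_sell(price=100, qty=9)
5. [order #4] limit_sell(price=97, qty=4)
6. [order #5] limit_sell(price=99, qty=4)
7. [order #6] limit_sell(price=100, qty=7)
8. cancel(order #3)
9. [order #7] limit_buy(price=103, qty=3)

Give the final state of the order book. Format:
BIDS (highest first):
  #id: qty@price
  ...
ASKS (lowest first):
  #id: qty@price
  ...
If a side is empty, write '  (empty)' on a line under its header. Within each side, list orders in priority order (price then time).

After op 1 [order #1] limit_sell(price=100, qty=9): fills=none; bids=[-] asks=[#1:9@100]
After op 2 [order #2] market_buy(qty=6): fills=#2x#1:6@100; bids=[-] asks=[#1:3@100]
After op 3 cancel(order #1): fills=none; bids=[-] asks=[-]
After op 4 [order #3] limit_sell(price=100, qty=9): fills=none; bids=[-] asks=[#3:9@100]
After op 5 [order #4] limit_sell(price=97, qty=4): fills=none; bids=[-] asks=[#4:4@97 #3:9@100]
After op 6 [order #5] limit_sell(price=99, qty=4): fills=none; bids=[-] asks=[#4:4@97 #5:4@99 #3:9@100]
After op 7 [order #6] limit_sell(price=100, qty=7): fills=none; bids=[-] asks=[#4:4@97 #5:4@99 #3:9@100 #6:7@100]
After op 8 cancel(order #3): fills=none; bids=[-] asks=[#4:4@97 #5:4@99 #6:7@100]
After op 9 [order #7] limit_buy(price=103, qty=3): fills=#7x#4:3@97; bids=[-] asks=[#4:1@97 #5:4@99 #6:7@100]

Answer: BIDS (highest first):
  (empty)
ASKS (lowest first):
  #4: 1@97
  #5: 4@99
  #6: 7@100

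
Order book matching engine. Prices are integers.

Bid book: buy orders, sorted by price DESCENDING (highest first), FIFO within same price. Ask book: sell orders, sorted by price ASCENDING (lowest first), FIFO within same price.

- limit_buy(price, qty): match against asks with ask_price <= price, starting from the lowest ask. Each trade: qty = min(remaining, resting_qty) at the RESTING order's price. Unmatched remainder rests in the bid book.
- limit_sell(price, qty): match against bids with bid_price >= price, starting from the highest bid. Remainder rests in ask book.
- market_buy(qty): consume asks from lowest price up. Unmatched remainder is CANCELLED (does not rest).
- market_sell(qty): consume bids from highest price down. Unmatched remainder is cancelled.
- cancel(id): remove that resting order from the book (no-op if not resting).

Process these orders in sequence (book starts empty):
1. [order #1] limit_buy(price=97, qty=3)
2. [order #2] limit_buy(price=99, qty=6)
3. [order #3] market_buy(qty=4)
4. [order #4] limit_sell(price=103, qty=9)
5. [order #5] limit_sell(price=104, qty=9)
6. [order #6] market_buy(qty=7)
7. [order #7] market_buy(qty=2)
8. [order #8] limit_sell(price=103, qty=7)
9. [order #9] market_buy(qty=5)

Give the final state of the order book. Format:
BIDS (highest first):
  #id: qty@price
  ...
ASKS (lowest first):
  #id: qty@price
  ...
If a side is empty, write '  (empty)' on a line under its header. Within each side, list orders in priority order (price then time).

Answer: BIDS (highest first):
  #2: 6@99
  #1: 3@97
ASKS (lowest first):
  #8: 2@103
  #5: 9@104

Derivation:
After op 1 [order #1] limit_buy(price=97, qty=3): fills=none; bids=[#1:3@97] asks=[-]
After op 2 [order #2] limit_buy(price=99, qty=6): fills=none; bids=[#2:6@99 #1:3@97] asks=[-]
After op 3 [order #3] market_buy(qty=4): fills=none; bids=[#2:6@99 #1:3@97] asks=[-]
After op 4 [order #4] limit_sell(price=103, qty=9): fills=none; bids=[#2:6@99 #1:3@97] asks=[#4:9@103]
After op 5 [order #5] limit_sell(price=104, qty=9): fills=none; bids=[#2:6@99 #1:3@97] asks=[#4:9@103 #5:9@104]
After op 6 [order #6] market_buy(qty=7): fills=#6x#4:7@103; bids=[#2:6@99 #1:3@97] asks=[#4:2@103 #5:9@104]
After op 7 [order #7] market_buy(qty=2): fills=#7x#4:2@103; bids=[#2:6@99 #1:3@97] asks=[#5:9@104]
After op 8 [order #8] limit_sell(price=103, qty=7): fills=none; bids=[#2:6@99 #1:3@97] asks=[#8:7@103 #5:9@104]
After op 9 [order #9] market_buy(qty=5): fills=#9x#8:5@103; bids=[#2:6@99 #1:3@97] asks=[#8:2@103 #5:9@104]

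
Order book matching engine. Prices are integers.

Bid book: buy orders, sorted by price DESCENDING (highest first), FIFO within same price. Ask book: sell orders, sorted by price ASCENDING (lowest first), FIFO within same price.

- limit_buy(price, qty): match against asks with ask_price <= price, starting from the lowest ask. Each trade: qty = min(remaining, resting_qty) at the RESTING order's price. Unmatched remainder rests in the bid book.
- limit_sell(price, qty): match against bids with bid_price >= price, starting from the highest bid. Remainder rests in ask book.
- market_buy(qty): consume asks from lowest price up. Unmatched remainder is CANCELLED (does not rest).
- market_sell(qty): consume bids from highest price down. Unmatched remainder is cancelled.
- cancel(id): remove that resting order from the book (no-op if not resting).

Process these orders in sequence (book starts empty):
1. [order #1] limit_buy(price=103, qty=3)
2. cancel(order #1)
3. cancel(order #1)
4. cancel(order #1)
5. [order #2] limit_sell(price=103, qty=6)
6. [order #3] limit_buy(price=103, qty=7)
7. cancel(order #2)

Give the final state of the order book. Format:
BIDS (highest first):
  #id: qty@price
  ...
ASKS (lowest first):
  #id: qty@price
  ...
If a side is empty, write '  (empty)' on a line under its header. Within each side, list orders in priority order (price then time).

Answer: BIDS (highest first):
  #3: 1@103
ASKS (lowest first):
  (empty)

Derivation:
After op 1 [order #1] limit_buy(price=103, qty=3): fills=none; bids=[#1:3@103] asks=[-]
After op 2 cancel(order #1): fills=none; bids=[-] asks=[-]
After op 3 cancel(order #1): fills=none; bids=[-] asks=[-]
After op 4 cancel(order #1): fills=none; bids=[-] asks=[-]
After op 5 [order #2] limit_sell(price=103, qty=6): fills=none; bids=[-] asks=[#2:6@103]
After op 6 [order #3] limit_buy(price=103, qty=7): fills=#3x#2:6@103; bids=[#3:1@103] asks=[-]
After op 7 cancel(order #2): fills=none; bids=[#3:1@103] asks=[-]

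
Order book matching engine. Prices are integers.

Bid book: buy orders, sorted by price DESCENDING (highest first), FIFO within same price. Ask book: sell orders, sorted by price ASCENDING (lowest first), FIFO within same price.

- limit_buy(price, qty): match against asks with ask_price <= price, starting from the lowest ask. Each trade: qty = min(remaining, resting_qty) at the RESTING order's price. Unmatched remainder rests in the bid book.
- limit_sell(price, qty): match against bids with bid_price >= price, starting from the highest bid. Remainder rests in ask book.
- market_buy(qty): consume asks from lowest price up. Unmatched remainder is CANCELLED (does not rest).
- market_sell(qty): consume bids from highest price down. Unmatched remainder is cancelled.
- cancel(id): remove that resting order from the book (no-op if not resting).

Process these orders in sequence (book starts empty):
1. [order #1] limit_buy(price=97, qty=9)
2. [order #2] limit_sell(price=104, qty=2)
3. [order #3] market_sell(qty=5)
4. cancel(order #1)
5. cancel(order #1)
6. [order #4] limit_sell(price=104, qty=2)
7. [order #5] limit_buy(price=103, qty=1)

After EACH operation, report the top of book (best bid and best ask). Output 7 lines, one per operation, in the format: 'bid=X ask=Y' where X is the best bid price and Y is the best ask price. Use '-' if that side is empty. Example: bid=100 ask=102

After op 1 [order #1] limit_buy(price=97, qty=9): fills=none; bids=[#1:9@97] asks=[-]
After op 2 [order #2] limit_sell(price=104, qty=2): fills=none; bids=[#1:9@97] asks=[#2:2@104]
After op 3 [order #3] market_sell(qty=5): fills=#1x#3:5@97; bids=[#1:4@97] asks=[#2:2@104]
After op 4 cancel(order #1): fills=none; bids=[-] asks=[#2:2@104]
After op 5 cancel(order #1): fills=none; bids=[-] asks=[#2:2@104]
After op 6 [order #4] limit_sell(price=104, qty=2): fills=none; bids=[-] asks=[#2:2@104 #4:2@104]
After op 7 [order #5] limit_buy(price=103, qty=1): fills=none; bids=[#5:1@103] asks=[#2:2@104 #4:2@104]

Answer: bid=97 ask=-
bid=97 ask=104
bid=97 ask=104
bid=- ask=104
bid=- ask=104
bid=- ask=104
bid=103 ask=104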